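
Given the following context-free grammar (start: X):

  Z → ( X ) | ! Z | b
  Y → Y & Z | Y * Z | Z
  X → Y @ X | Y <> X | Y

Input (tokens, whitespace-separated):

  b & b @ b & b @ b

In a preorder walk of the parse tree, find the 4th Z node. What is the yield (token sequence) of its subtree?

[X [Y [Y [Z b]] & [Z b]] @ [X [Y [Y [Z b]] & [Z b]] @ [X [Y [Z b]]]]]

b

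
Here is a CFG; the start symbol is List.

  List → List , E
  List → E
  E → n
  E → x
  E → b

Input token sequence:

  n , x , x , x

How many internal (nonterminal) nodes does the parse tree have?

8

[List [List [List [List [E n]] , [E x]] , [E x]] , [E x]]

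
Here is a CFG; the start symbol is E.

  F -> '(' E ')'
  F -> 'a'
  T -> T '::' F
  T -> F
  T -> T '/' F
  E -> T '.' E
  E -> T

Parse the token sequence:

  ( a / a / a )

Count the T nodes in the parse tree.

[E [T [F ( [E [T [T [T [F a]] / [F a]] / [F a]]] )]]]

4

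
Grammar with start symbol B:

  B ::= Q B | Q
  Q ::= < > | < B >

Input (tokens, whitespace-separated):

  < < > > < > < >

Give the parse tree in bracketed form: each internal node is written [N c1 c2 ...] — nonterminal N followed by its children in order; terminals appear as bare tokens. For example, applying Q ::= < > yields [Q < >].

B
Q B
< B > B
< Q > B
< < > > B
< < > > Q B
< < > > < > B
< < > > < > Q
< < > > < > < >

[B [Q < [B [Q < >]] >] [B [Q < >] [B [Q < >]]]]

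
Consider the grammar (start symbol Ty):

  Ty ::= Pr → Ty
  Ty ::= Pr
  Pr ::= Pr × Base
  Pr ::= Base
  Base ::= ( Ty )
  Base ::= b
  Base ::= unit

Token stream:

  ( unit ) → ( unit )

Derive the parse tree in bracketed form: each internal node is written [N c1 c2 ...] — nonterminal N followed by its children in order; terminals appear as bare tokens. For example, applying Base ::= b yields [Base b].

[Ty [Pr [Base ( [Ty [Pr [Base unit]]] )]] → [Ty [Pr [Base ( [Ty [Pr [Base unit]]] )]]]]

Ty
Pr → Ty
Base → Ty
( Ty ) → Ty
( Pr ) → Ty
( Base ) → Ty
( unit ) → Ty
( unit ) → Pr
( unit ) → Base
( unit ) → ( Ty )
( unit ) → ( Pr )
( unit ) → ( Base )
( unit ) → ( unit )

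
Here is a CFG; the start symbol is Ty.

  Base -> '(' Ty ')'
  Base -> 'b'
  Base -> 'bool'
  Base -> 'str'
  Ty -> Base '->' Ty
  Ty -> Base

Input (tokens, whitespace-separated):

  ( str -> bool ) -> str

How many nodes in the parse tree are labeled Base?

[Ty [Base ( [Ty [Base str] -> [Ty [Base bool]]] )] -> [Ty [Base str]]]

4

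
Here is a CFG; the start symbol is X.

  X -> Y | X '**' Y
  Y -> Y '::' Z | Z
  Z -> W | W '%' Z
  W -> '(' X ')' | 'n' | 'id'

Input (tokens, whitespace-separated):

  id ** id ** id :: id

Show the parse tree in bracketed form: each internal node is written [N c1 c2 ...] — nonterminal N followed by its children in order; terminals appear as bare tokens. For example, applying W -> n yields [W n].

[X [X [X [Y [Z [W id]]]] ** [Y [Z [W id]]]] ** [Y [Y [Z [W id]]] :: [Z [W id]]]]

X
X ** Y
X ** Y ** Y
Y ** Y ** Y
Z ** Y ** Y
W ** Y ** Y
id ** Y ** Y
id ** Z ** Y
id ** W ** Y
id ** id ** Y
id ** id ** Y :: Z
id ** id ** Z :: Z
id ** id ** W :: Z
id ** id ** id :: Z
id ** id ** id :: W
id ** id ** id :: id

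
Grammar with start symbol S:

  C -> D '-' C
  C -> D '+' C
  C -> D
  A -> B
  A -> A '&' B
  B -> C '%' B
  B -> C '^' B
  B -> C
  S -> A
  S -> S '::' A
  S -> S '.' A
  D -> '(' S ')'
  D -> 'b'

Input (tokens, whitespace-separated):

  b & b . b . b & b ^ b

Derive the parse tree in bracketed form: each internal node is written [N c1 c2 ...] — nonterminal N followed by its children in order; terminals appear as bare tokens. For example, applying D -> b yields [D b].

[S [S [S [A [A [B [C [D b]]]] & [B [C [D b]]]]] . [A [B [C [D b]]]]] . [A [A [B [C [D b]]]] & [B [C [D b]] ^ [B [C [D b]]]]]]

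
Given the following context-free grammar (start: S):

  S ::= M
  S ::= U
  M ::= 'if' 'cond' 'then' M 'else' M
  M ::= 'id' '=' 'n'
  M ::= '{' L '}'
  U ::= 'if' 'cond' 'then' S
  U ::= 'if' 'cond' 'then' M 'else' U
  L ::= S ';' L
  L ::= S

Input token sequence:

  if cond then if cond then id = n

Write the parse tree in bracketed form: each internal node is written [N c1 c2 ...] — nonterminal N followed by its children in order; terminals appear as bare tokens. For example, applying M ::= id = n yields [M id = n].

[S [U if cond then [S [U if cond then [S [M id = n]]]]]]

S
U
if cond then S
if cond then U
if cond then if cond then S
if cond then if cond then M
if cond then if cond then id = n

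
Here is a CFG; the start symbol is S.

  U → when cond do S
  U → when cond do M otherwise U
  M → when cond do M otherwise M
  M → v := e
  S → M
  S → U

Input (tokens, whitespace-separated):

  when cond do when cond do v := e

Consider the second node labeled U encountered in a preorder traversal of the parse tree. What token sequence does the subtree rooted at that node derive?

when cond do v := e

[S [U when cond do [S [U when cond do [S [M v := e]]]]]]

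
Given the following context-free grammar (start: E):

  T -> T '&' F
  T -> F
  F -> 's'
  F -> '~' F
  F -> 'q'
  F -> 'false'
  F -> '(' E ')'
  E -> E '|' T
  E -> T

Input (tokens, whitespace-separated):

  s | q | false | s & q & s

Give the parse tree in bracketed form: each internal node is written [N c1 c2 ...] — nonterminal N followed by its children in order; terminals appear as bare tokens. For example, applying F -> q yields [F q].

[E [E [E [E [T [F s]]] | [T [F q]]] | [T [F false]]] | [T [T [T [F s]] & [F q]] & [F s]]]

E
E | T
E | T | T
E | T | T | T
T | T | T | T
F | T | T | T
s | T | T | T
s | F | T | T
s | q | T | T
s | q | F | T
s | q | false | T
s | q | false | T & F
s | q | false | T & F & F
s | q | false | F & F & F
s | q | false | s & F & F
s | q | false | s & q & F
s | q | false | s & q & s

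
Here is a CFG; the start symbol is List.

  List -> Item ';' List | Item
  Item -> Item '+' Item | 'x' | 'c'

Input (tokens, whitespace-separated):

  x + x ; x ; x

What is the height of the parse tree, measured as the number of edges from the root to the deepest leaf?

4

[List [Item [Item x] + [Item x]] ; [List [Item x] ; [List [Item x]]]]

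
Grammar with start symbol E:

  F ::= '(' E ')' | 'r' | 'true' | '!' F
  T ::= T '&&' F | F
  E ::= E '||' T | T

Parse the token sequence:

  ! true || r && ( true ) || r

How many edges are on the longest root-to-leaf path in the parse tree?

[E [E [E [T [F ! [F true]]]] || [T [T [F r]] && [F ( [E [T [F true]]] )]]] || [T [F r]]]

7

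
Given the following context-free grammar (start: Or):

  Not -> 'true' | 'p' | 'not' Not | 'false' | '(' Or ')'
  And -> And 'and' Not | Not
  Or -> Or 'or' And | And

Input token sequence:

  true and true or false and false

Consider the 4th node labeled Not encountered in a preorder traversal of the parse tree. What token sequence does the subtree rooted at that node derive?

false

[Or [Or [And [And [Not true]] and [Not true]]] or [And [And [Not false]] and [Not false]]]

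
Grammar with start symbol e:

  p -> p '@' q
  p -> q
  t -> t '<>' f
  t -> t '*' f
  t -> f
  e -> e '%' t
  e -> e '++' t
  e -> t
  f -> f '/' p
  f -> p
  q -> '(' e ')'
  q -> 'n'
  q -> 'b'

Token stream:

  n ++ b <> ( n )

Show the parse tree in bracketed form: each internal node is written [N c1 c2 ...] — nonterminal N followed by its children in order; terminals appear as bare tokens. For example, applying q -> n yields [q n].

[e [e [t [f [p [q n]]]]] ++ [t [t [f [p [q b]]]] <> [f [p [q ( [e [t [f [p [q n]]]]] )]]]]]

e
e ++ t
t ++ t
f ++ t
p ++ t
q ++ t
n ++ t
n ++ t <> f
n ++ f <> f
n ++ p <> f
n ++ q <> f
n ++ b <> f
n ++ b <> p
n ++ b <> q
n ++ b <> ( e )
n ++ b <> ( t )
n ++ b <> ( f )
n ++ b <> ( p )
n ++ b <> ( q )
n ++ b <> ( n )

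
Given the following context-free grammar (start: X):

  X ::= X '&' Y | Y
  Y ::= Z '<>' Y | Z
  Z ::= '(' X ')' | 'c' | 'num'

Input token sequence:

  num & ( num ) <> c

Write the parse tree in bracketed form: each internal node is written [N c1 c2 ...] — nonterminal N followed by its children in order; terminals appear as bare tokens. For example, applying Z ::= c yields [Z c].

[X [X [Y [Z num]]] & [Y [Z ( [X [Y [Z num]]] )] <> [Y [Z c]]]]

X
X & Y
Y & Y
Z & Y
num & Y
num & Z <> Y
num & ( X ) <> Y
num & ( Y ) <> Y
num & ( Z ) <> Y
num & ( num ) <> Y
num & ( num ) <> Z
num & ( num ) <> c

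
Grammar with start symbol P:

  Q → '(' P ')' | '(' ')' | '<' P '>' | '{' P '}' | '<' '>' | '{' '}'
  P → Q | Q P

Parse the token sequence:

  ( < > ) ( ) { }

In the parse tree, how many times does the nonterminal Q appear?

[P [Q ( [P [Q < >]] )] [P [Q ( )] [P [Q { }]]]]

4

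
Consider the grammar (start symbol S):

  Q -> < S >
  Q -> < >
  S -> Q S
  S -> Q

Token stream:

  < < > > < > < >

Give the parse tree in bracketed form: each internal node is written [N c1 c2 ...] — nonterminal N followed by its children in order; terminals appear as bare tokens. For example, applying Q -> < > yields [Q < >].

S
Q S
< S > S
< Q > S
< < > > S
< < > > Q S
< < > > < > S
< < > > < > Q
< < > > < > < >

[S [Q < [S [Q < >]] >] [S [Q < >] [S [Q < >]]]]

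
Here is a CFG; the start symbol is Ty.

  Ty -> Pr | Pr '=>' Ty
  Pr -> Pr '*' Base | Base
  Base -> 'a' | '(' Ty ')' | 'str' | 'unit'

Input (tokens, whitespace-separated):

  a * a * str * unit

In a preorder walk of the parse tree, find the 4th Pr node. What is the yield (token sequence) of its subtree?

[Ty [Pr [Pr [Pr [Pr [Base a]] * [Base a]] * [Base str]] * [Base unit]]]

a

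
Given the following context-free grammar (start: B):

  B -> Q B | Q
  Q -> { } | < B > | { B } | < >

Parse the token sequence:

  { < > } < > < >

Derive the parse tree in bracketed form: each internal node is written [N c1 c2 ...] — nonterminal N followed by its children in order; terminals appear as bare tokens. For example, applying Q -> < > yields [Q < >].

[B [Q { [B [Q < >]] }] [B [Q < >] [B [Q < >]]]]

B
Q B
{ B } B
{ Q } B
{ < > } B
{ < > } Q B
{ < > } < > B
{ < > } < > Q
{ < > } < > < >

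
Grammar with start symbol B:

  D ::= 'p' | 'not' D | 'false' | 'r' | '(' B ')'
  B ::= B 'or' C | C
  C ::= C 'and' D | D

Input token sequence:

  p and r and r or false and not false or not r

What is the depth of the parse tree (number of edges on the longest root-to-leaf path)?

[B [B [B [C [C [C [D p]] and [D r]] and [D r]]] or [C [C [D false]] and [D not [D false]]]] or [C [D not [D r]]]]

7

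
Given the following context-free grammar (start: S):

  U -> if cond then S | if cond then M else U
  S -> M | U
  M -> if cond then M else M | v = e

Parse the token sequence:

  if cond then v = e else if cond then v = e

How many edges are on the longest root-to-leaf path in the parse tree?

[S [U if cond then [M v = e] else [U if cond then [S [M v = e]]]]]

5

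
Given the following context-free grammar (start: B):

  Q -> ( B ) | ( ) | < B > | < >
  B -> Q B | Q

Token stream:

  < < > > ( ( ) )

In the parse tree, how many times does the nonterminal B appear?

4

[B [Q < [B [Q < >]] >] [B [Q ( [B [Q ( )]] )]]]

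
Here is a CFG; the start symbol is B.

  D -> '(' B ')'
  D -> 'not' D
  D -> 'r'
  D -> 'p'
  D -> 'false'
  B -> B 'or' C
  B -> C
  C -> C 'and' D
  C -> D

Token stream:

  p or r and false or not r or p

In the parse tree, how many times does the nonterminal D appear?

6

[B [B [B [B [C [D p]]] or [C [C [D r]] and [D false]]] or [C [D not [D r]]]] or [C [D p]]]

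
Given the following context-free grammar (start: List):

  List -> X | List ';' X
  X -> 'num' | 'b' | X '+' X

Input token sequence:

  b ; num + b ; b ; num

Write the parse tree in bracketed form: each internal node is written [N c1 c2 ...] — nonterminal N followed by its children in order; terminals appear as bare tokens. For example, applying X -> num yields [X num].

[List [List [List [List [X b]] ; [X [X num] + [X b]]] ; [X b]] ; [X num]]

List
List ; X
List ; X ; X
List ; X ; X ; X
X ; X ; X ; X
b ; X ; X ; X
b ; X + X ; X ; X
b ; num + X ; X ; X
b ; num + b ; X ; X
b ; num + b ; b ; X
b ; num + b ; b ; num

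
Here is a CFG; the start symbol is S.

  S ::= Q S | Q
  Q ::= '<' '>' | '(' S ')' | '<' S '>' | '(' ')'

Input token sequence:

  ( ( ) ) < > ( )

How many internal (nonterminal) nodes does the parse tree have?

[S [Q ( [S [Q ( )]] )] [S [Q < >] [S [Q ( )]]]]

8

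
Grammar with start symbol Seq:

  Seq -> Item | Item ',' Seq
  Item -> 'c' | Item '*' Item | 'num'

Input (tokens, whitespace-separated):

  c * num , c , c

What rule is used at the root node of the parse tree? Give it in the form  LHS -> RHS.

[Seq [Item [Item c] * [Item num]] , [Seq [Item c] , [Seq [Item c]]]]

Seq -> Item ',' Seq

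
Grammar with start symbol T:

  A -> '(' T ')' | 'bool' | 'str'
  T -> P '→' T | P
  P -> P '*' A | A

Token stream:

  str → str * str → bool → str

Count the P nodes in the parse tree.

5

[T [P [A str]] → [T [P [P [A str]] * [A str]] → [T [P [A bool]] → [T [P [A str]]]]]]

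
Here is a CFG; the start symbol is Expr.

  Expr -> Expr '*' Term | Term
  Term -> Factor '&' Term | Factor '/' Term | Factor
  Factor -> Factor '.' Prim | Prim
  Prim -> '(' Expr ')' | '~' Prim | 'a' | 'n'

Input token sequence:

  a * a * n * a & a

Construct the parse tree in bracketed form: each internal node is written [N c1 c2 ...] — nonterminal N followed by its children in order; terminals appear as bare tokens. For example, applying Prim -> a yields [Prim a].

[Expr [Expr [Expr [Expr [Term [Factor [Prim a]]]] * [Term [Factor [Prim a]]]] * [Term [Factor [Prim n]]]] * [Term [Factor [Prim a]] & [Term [Factor [Prim a]]]]]

Expr
Expr * Term
Expr * Term * Term
Expr * Term * Term * Term
Term * Term * Term * Term
Factor * Term * Term * Term
Prim * Term * Term * Term
a * Term * Term * Term
a * Factor * Term * Term
a * Prim * Term * Term
a * a * Term * Term
a * a * Factor * Term
a * a * Prim * Term
a * a * n * Term
a * a * n * Factor & Term
a * a * n * Prim & Term
a * a * n * a & Term
a * a * n * a & Factor
a * a * n * a & Prim
a * a * n * a & a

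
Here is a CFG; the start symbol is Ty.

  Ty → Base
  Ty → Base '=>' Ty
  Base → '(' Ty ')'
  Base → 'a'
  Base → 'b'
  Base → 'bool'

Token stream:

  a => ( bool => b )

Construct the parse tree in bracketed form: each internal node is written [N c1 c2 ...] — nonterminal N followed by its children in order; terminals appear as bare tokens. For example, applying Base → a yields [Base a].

[Ty [Base a] => [Ty [Base ( [Ty [Base bool] => [Ty [Base b]]] )]]]

Ty
Base => Ty
a => Ty
a => Base
a => ( Ty )
a => ( Base => Ty )
a => ( bool => Ty )
a => ( bool => Base )
a => ( bool => b )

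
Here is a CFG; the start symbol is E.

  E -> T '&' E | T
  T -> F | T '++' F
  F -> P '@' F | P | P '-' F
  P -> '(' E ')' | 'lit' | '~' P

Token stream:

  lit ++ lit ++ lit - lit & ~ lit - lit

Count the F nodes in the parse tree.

6

[E [T [T [T [F [P lit]]] ++ [F [P lit]]] ++ [F [P lit] - [F [P lit]]]] & [E [T [F [P ~ [P lit]] - [F [P lit]]]]]]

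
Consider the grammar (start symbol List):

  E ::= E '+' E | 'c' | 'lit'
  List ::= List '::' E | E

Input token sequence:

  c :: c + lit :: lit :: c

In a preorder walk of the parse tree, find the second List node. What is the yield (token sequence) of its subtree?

c :: c + lit :: lit

[List [List [List [List [E c]] :: [E [E c] + [E lit]]] :: [E lit]] :: [E c]]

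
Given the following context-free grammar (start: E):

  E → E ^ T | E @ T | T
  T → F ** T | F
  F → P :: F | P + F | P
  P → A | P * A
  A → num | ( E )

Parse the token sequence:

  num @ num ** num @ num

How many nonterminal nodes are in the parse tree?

19

[E [E [E [T [F [P [A num]]]]] @ [T [F [P [A num]]] ** [T [F [P [A num]]]]]] @ [T [F [P [A num]]]]]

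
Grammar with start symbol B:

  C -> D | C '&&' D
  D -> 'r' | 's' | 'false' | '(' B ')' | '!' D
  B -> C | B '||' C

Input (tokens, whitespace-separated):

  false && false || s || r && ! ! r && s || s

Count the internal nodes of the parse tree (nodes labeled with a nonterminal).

20

[B [B [B [B [C [C [D false]] && [D false]]] || [C [D s]]] || [C [C [C [D r]] && [D ! [D ! [D r]]]] && [D s]]] || [C [D s]]]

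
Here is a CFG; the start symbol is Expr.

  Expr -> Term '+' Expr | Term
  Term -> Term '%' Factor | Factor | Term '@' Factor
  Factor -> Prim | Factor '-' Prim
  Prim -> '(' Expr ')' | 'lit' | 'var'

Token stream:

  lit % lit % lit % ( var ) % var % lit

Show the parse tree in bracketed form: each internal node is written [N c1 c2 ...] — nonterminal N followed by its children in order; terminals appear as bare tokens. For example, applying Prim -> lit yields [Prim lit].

[Expr [Term [Term [Term [Term [Term [Term [Factor [Prim lit]]] % [Factor [Prim lit]]] % [Factor [Prim lit]]] % [Factor [Prim ( [Expr [Term [Factor [Prim var]]]] )]]] % [Factor [Prim var]]] % [Factor [Prim lit]]]]

Expr
Term
Term % Factor
Term % Factor % Factor
Term % Factor % Factor % Factor
Term % Factor % Factor % Factor % Factor
Term % Factor % Factor % Factor % Factor % Factor
Factor % Factor % Factor % Factor % Factor % Factor
Prim % Factor % Factor % Factor % Factor % Factor
lit % Factor % Factor % Factor % Factor % Factor
lit % Prim % Factor % Factor % Factor % Factor
lit % lit % Factor % Factor % Factor % Factor
lit % lit % Prim % Factor % Factor % Factor
lit % lit % lit % Factor % Factor % Factor
lit % lit % lit % Prim % Factor % Factor
lit % lit % lit % ( Expr ) % Factor % Factor
lit % lit % lit % ( Term ) % Factor % Factor
lit % lit % lit % ( Factor ) % Factor % Factor
lit % lit % lit % ( Prim ) % Factor % Factor
lit % lit % lit % ( var ) % Factor % Factor
lit % lit % lit % ( var ) % Prim % Factor
lit % lit % lit % ( var ) % var % Factor
lit % lit % lit % ( var ) % var % Prim
lit % lit % lit % ( var ) % var % lit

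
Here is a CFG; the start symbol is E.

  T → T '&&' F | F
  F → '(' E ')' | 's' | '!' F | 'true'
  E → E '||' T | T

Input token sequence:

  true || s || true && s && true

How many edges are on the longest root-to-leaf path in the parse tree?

5

[E [E [E [T [F true]]] || [T [F s]]] || [T [T [T [F true]] && [F s]] && [F true]]]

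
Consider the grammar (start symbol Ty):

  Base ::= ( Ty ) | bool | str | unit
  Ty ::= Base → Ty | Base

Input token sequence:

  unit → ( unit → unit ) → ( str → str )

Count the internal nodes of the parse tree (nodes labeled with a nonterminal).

14

[Ty [Base unit] → [Ty [Base ( [Ty [Base unit] → [Ty [Base unit]]] )] → [Ty [Base ( [Ty [Base str] → [Ty [Base str]]] )]]]]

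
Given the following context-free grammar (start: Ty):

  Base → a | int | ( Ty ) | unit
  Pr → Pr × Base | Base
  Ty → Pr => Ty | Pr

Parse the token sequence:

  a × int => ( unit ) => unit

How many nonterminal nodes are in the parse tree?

[Ty [Pr [Pr [Base a]] × [Base int]] => [Ty [Pr [Base ( [Ty [Pr [Base unit]]] )]] => [Ty [Pr [Base unit]]]]]

14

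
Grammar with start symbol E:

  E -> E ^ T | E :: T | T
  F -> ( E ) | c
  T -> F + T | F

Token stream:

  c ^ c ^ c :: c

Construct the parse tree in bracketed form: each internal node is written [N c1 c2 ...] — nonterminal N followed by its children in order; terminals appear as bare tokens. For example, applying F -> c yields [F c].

[E [E [E [E [T [F c]]] ^ [T [F c]]] ^ [T [F c]]] :: [T [F c]]]

E
E :: T
E ^ T :: T
E ^ T ^ T :: T
T ^ T ^ T :: T
F ^ T ^ T :: T
c ^ T ^ T :: T
c ^ F ^ T :: T
c ^ c ^ T :: T
c ^ c ^ F :: T
c ^ c ^ c :: T
c ^ c ^ c :: F
c ^ c ^ c :: c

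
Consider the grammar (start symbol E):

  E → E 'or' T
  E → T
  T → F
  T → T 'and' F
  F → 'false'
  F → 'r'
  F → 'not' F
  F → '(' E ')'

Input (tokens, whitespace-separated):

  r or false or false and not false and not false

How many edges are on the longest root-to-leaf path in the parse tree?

[E [E [E [T [F r]]] or [T [F false]]] or [T [T [T [F false]] and [F not [F false]]] and [F not [F false]]]]

5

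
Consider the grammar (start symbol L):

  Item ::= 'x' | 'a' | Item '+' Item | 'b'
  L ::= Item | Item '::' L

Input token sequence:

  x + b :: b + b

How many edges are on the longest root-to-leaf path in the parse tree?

4

[L [Item [Item x] + [Item b]] :: [L [Item [Item b] + [Item b]]]]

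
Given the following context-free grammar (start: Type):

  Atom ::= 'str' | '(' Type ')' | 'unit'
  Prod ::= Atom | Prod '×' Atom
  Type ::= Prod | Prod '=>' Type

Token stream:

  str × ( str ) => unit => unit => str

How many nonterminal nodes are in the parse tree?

17

[Type [Prod [Prod [Atom str]] × [Atom ( [Type [Prod [Atom str]]] )]] => [Type [Prod [Atom unit]] => [Type [Prod [Atom unit]] => [Type [Prod [Atom str]]]]]]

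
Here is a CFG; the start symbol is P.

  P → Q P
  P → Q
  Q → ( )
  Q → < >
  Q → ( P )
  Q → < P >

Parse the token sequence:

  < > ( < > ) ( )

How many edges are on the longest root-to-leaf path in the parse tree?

[P [Q < >] [P [Q ( [P [Q < >]] )] [P [Q ( )]]]]

5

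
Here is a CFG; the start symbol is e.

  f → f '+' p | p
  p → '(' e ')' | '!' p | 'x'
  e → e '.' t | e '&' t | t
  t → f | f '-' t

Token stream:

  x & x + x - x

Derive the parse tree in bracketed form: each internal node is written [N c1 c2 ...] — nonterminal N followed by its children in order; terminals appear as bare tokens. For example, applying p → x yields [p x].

[e [e [t [f [p x]]]] & [t [f [f [p x]] + [p x]] - [t [f [p x]]]]]

e
e & t
t & t
f & t
p & t
x & t
x & f - t
x & f + p - t
x & p + p - t
x & x + p - t
x & x + x - t
x & x + x - f
x & x + x - p
x & x + x - x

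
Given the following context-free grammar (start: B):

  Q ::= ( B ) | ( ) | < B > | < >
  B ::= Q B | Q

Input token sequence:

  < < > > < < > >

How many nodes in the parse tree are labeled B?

[B [Q < [B [Q < >]] >] [B [Q < [B [Q < >]] >]]]

4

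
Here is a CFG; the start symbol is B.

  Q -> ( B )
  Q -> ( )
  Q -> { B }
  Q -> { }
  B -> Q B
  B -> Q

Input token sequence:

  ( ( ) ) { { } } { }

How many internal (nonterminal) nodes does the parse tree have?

[B [Q ( [B [Q ( )]] )] [B [Q { [B [Q { }]] }] [B [Q { }]]]]

10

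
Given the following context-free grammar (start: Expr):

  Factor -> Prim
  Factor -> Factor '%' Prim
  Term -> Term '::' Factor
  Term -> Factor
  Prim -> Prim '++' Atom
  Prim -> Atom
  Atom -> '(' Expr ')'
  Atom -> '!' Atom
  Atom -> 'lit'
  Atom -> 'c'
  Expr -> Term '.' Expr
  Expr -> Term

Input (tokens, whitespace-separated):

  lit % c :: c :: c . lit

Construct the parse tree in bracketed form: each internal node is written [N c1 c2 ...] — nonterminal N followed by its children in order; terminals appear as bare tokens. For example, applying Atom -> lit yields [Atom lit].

Expr
Term . Expr
Term :: Factor . Expr
Term :: Factor :: Factor . Expr
Factor :: Factor :: Factor . Expr
Factor % Prim :: Factor :: Factor . Expr
Prim % Prim :: Factor :: Factor . Expr
Atom % Prim :: Factor :: Factor . Expr
lit % Prim :: Factor :: Factor . Expr
lit % Atom :: Factor :: Factor . Expr
lit % c :: Factor :: Factor . Expr
lit % c :: Prim :: Factor . Expr
lit % c :: Atom :: Factor . Expr
lit % c :: c :: Factor . Expr
lit % c :: c :: Prim . Expr
lit % c :: c :: Atom . Expr
lit % c :: c :: c . Expr
lit % c :: c :: c . Term
lit % c :: c :: c . Factor
lit % c :: c :: c . Prim
lit % c :: c :: c . Atom
lit % c :: c :: c . lit

[Expr [Term [Term [Term [Factor [Factor [Prim [Atom lit]]] % [Prim [Atom c]]]] :: [Factor [Prim [Atom c]]]] :: [Factor [Prim [Atom c]]]] . [Expr [Term [Factor [Prim [Atom lit]]]]]]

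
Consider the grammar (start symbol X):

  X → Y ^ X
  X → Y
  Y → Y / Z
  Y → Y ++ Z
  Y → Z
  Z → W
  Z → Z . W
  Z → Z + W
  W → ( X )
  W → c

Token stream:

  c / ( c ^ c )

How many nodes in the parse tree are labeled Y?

4

[X [Y [Y [Z [W c]]] / [Z [W ( [X [Y [Z [W c]]] ^ [X [Y [Z [W c]]]]] )]]]]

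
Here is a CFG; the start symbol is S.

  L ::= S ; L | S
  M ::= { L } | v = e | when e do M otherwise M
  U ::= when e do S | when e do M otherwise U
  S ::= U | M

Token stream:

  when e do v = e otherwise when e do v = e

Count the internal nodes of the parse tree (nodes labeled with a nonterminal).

[S [U when e do [M v = e] otherwise [U when e do [S [M v = e]]]]]

6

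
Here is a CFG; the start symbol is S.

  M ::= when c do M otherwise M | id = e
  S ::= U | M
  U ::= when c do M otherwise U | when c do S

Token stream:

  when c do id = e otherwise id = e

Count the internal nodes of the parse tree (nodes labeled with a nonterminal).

[S [M when c do [M id = e] otherwise [M id = e]]]

4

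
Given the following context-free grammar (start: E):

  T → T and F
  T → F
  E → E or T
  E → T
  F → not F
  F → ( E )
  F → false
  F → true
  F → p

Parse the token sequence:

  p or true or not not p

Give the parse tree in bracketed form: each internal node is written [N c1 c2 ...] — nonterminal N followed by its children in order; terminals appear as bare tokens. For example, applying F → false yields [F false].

[E [E [E [T [F p]]] or [T [F true]]] or [T [F not [F not [F p]]]]]

E
E or T
E or T or T
T or T or T
F or T or T
p or T or T
p or F or T
p or true or T
p or true or F
p or true or not F
p or true or not not F
p or true or not not p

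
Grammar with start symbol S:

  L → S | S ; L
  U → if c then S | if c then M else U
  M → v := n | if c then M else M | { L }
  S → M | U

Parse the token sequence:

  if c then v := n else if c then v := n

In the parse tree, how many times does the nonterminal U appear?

2

[S [U if c then [M v := n] else [U if c then [S [M v := n]]]]]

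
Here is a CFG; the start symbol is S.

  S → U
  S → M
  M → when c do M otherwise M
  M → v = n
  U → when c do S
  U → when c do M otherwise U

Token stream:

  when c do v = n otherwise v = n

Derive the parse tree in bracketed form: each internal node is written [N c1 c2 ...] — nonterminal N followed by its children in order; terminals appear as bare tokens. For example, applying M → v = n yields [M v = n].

S
M
when c do M otherwise M
when c do v = n otherwise M
when c do v = n otherwise v = n

[S [M when c do [M v = n] otherwise [M v = n]]]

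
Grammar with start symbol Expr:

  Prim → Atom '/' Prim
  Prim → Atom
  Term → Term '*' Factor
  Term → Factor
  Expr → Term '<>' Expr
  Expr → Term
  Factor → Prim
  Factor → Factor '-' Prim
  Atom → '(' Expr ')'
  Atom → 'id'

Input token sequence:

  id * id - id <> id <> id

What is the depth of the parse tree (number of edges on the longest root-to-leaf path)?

[Expr [Term [Term [Factor [Prim [Atom id]]]] * [Factor [Factor [Prim [Atom id]]] - [Prim [Atom id]]]] <> [Expr [Term [Factor [Prim [Atom id]]]] <> [Expr [Term [Factor [Prim [Atom id]]]]]]]

7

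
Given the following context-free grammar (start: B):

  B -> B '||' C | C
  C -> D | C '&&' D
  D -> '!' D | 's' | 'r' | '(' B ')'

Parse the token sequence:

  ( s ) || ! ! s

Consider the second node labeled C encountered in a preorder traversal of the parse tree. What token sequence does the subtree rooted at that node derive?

[B [B [C [D ( [B [C [D s]]] )]]] || [C [D ! [D ! [D s]]]]]

s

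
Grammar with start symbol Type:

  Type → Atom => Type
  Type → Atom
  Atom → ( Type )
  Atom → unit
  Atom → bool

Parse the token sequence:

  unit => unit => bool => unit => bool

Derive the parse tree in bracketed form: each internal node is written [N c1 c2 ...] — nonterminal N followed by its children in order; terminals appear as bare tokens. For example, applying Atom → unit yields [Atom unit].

Type
Atom => Type
unit => Type
unit => Atom => Type
unit => unit => Type
unit => unit => Atom => Type
unit => unit => bool => Type
unit => unit => bool => Atom => Type
unit => unit => bool => unit => Type
unit => unit => bool => unit => Atom
unit => unit => bool => unit => bool

[Type [Atom unit] => [Type [Atom unit] => [Type [Atom bool] => [Type [Atom unit] => [Type [Atom bool]]]]]]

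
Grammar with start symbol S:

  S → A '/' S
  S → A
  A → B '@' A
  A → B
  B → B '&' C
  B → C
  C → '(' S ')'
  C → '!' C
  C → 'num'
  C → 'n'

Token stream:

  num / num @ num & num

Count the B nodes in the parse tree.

[S [A [B [C num]]] / [S [A [B [C num]] @ [A [B [B [C num]] & [C num]]]]]]

4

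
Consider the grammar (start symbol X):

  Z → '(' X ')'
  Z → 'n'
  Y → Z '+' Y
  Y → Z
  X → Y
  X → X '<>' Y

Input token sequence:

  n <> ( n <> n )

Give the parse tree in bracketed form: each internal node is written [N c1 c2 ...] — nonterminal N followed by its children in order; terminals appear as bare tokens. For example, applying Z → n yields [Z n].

[X [X [Y [Z n]]] <> [Y [Z ( [X [X [Y [Z n]]] <> [Y [Z n]]] )]]]

X
X <> Y
Y <> Y
Z <> Y
n <> Y
n <> Z
n <> ( X )
n <> ( X <> Y )
n <> ( Y <> Y )
n <> ( Z <> Y )
n <> ( n <> Y )
n <> ( n <> Z )
n <> ( n <> n )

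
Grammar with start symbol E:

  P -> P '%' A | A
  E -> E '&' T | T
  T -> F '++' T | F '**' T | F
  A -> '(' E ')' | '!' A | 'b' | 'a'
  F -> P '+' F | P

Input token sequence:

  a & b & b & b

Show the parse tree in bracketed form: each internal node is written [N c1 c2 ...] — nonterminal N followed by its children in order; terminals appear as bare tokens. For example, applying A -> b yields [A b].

E
E & T
E & T & T
E & T & T & T
T & T & T & T
F & T & T & T
P & T & T & T
A & T & T & T
a & T & T & T
a & F & T & T
a & P & T & T
a & A & T & T
a & b & T & T
a & b & F & T
a & b & P & T
a & b & A & T
a & b & b & T
a & b & b & F
a & b & b & P
a & b & b & A
a & b & b & b

[E [E [E [E [T [F [P [A a]]]]] & [T [F [P [A b]]]]] & [T [F [P [A b]]]]] & [T [F [P [A b]]]]]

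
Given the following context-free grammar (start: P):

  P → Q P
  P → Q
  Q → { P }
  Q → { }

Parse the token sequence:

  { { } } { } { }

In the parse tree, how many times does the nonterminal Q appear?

4

[P [Q { [P [Q { }]] }] [P [Q { }] [P [Q { }]]]]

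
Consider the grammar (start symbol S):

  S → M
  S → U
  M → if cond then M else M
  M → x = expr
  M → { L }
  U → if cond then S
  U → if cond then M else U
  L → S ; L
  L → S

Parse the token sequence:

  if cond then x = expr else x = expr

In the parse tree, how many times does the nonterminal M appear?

[S [M if cond then [M x = expr] else [M x = expr]]]

3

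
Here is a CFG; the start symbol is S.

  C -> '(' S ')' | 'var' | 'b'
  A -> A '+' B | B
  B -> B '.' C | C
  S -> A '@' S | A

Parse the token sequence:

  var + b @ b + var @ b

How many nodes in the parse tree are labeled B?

[S [A [A [B [C var]]] + [B [C b]]] @ [S [A [A [B [C b]]] + [B [C var]]] @ [S [A [B [C b]]]]]]

5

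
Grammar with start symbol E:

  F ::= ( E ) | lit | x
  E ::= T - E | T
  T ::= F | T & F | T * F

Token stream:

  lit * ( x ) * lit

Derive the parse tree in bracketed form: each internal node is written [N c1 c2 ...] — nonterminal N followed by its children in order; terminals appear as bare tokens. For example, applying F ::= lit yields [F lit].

[E [T [T [T [F lit]] * [F ( [E [T [F x]]] )]] * [F lit]]]

E
T
T * F
T * F * F
F * F * F
lit * F * F
lit * ( E ) * F
lit * ( T ) * F
lit * ( F ) * F
lit * ( x ) * F
lit * ( x ) * lit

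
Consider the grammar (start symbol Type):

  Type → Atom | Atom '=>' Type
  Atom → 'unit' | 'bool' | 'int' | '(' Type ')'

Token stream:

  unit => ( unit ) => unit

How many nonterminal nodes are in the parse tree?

8

[Type [Atom unit] => [Type [Atom ( [Type [Atom unit]] )] => [Type [Atom unit]]]]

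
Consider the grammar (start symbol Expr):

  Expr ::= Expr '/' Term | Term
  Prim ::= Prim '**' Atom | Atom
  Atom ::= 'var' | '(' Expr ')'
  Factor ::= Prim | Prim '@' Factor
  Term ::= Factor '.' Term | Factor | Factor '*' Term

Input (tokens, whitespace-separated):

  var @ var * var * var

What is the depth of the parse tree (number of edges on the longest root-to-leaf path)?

[Expr [Term [Factor [Prim [Atom var]] @ [Factor [Prim [Atom var]]]] * [Term [Factor [Prim [Atom var]]] * [Term [Factor [Prim [Atom var]]]]]]]

7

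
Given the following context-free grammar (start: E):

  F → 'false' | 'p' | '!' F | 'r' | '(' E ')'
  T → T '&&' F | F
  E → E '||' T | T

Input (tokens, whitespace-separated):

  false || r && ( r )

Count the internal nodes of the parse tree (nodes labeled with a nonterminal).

[E [E [T [F false]]] || [T [T [F r]] && [F ( [E [T [F r]]] )]]]

11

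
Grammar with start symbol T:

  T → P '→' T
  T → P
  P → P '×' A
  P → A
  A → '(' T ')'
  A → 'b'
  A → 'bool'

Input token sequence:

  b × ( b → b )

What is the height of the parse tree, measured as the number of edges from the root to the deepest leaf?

7

[T [P [P [A b]] × [A ( [T [P [A b]] → [T [P [A b]]]] )]]]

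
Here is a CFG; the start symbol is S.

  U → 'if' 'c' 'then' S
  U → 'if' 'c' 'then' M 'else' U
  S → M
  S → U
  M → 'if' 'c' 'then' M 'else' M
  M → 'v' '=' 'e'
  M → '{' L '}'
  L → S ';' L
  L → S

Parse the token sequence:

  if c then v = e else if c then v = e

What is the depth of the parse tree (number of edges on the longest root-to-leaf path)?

5

[S [U if c then [M v = e] else [U if c then [S [M v = e]]]]]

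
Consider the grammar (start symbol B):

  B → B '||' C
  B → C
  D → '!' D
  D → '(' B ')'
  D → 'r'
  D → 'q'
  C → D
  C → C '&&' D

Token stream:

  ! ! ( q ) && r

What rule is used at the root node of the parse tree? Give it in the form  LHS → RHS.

B → C

[B [C [C [D ! [D ! [D ( [B [C [D q]]] )]]]] && [D r]]]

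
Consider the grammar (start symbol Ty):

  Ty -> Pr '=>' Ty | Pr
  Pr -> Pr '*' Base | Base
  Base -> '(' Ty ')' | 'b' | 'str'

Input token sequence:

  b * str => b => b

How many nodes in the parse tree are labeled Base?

[Ty [Pr [Pr [Base b]] * [Base str]] => [Ty [Pr [Base b]] => [Ty [Pr [Base b]]]]]

4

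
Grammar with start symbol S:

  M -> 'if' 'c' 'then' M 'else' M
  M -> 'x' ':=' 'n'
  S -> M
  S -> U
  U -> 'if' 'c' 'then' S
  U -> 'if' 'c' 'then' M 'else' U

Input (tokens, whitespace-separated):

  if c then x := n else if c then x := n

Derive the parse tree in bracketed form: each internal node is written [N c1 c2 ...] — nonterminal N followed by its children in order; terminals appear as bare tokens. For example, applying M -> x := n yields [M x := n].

S
U
if c then M else U
if c then x := n else U
if c then x := n else if c then S
if c then x := n else if c then M
if c then x := n else if c then x := n

[S [U if c then [M x := n] else [U if c then [S [M x := n]]]]]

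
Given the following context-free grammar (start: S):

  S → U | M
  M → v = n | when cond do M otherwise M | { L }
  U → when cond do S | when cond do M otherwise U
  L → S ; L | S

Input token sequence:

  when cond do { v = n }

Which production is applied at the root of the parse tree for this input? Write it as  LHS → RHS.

S → U

[S [U when cond do [S [M { [L [S [M v = n]]] }]]]]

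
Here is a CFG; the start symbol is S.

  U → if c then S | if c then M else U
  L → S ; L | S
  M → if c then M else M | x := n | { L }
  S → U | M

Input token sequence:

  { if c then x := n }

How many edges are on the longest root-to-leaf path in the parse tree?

7

[S [M { [L [S [U if c then [S [M x := n]]]]] }]]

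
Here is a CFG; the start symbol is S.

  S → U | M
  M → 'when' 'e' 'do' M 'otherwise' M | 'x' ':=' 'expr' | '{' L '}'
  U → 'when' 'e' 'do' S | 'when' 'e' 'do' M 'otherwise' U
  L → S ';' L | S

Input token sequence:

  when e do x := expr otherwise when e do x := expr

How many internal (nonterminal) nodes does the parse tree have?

6

[S [U when e do [M x := expr] otherwise [U when e do [S [M x := expr]]]]]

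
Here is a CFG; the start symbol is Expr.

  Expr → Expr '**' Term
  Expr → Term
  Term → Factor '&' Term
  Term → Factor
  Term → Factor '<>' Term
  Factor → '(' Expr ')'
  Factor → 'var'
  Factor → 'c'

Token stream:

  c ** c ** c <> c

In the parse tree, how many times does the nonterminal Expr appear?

3

[Expr [Expr [Expr [Term [Factor c]]] ** [Term [Factor c]]] ** [Term [Factor c] <> [Term [Factor c]]]]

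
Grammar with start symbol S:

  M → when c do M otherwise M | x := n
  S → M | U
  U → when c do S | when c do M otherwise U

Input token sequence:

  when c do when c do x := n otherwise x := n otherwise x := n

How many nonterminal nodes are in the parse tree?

6

[S [M when c do [M when c do [M x := n] otherwise [M x := n]] otherwise [M x := n]]]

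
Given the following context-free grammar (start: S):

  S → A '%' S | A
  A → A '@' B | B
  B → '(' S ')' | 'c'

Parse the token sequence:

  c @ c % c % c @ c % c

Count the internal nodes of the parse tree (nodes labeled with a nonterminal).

16

[S [A [A [B c]] @ [B c]] % [S [A [B c]] % [S [A [A [B c]] @ [B c]] % [S [A [B c]]]]]]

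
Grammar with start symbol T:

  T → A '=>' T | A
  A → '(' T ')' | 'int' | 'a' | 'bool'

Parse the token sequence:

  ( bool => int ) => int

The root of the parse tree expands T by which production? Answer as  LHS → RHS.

[T [A ( [T [A bool] => [T [A int]]] )] => [T [A int]]]

T → A '=>' T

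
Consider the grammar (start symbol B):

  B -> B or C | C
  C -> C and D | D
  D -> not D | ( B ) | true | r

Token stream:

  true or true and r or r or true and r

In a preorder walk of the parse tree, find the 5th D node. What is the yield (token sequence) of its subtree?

[B [B [B [B [C [D true]]] or [C [C [D true]] and [D r]]] or [C [D r]]] or [C [C [D true]] and [D r]]]

true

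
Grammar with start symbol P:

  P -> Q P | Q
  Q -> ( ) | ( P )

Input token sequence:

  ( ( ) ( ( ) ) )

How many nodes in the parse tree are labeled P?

4

[P [Q ( [P [Q ( )] [P [Q ( [P [Q ( )]] )]]] )]]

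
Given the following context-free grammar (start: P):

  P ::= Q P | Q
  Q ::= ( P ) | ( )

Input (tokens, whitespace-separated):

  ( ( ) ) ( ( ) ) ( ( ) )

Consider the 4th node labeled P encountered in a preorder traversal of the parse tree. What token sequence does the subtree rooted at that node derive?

( )

[P [Q ( [P [Q ( )]] )] [P [Q ( [P [Q ( )]] )] [P [Q ( [P [Q ( )]] )]]]]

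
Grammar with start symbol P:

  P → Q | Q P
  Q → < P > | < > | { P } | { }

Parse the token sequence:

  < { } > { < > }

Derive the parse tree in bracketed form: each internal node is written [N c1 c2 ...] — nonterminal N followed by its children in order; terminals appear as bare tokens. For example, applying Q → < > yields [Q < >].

[P [Q < [P [Q { }]] >] [P [Q { [P [Q < >]] }]]]

P
Q P
< P > P
< Q > P
< { } > P
< { } > Q
< { } > { P }
< { } > { Q }
< { } > { < > }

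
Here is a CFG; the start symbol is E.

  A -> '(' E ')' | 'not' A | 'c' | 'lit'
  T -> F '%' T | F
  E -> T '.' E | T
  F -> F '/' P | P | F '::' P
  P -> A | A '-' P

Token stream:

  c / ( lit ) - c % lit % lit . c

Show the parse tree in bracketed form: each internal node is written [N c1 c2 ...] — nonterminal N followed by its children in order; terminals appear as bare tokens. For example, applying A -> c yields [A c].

[E [T [F [F [P [A c]]] / [P [A ( [E [T [F [P [A lit]]]]] )] - [P [A c]]]] % [T [F [P [A lit]]] % [T [F [P [A lit]]]]]] . [E [T [F [P [A c]]]]]]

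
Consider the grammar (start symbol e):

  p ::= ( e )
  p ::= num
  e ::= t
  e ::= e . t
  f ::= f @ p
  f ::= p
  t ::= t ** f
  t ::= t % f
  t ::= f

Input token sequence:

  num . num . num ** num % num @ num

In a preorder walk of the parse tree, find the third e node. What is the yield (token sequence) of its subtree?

num

[e [e [e [t [f [p num]]]] . [t [f [p num]]]] . [t [t [t [f [p num]]] ** [f [p num]]] % [f [f [p num]] @ [p num]]]]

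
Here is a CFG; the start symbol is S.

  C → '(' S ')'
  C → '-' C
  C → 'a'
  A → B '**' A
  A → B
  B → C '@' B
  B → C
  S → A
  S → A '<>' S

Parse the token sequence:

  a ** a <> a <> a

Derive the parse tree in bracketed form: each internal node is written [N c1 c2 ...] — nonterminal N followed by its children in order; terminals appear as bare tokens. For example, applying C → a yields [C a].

S
A <> S
B ** A <> S
C ** A <> S
a ** A <> S
a ** B <> S
a ** C <> S
a ** a <> S
a ** a <> A <> S
a ** a <> B <> S
a ** a <> C <> S
a ** a <> a <> S
a ** a <> a <> A
a ** a <> a <> B
a ** a <> a <> C
a ** a <> a <> a

[S [A [B [C a]] ** [A [B [C a]]]] <> [S [A [B [C a]]] <> [S [A [B [C a]]]]]]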